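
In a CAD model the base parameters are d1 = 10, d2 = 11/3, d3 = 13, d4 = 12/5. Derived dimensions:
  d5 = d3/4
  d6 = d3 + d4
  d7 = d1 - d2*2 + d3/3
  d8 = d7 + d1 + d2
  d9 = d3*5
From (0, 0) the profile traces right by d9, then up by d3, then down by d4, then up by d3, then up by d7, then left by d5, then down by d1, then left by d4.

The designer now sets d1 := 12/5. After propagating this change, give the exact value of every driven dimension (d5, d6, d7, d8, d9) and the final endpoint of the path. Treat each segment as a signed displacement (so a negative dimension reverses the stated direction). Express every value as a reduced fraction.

Apply edit: d1 := 12/5
  d5 = d3/4 = 13/4
  d6 = d3 + d4 = 77/5
  d7 = d1 - d2*2 + d3/3 = -3/5
  d8 = d7 + d1 + d2 = 82/15
  d9 = d3*5 = 65
Walk from origin (0, 0):
  seg 1: right by d9 = 65 → (65, 0)
  seg 2: up by d3 = 13 → (65, 13)
  seg 3: down by d4 = 12/5 → (65, 53/5)
  seg 4: up by d3 = 13 → (65, 118/5)
  seg 5: up by d7 = -3/5 → (65, 23)
  seg 6: left by d5 = 13/4 → (247/4, 23)
  seg 7: down by d1 = 12/5 → (247/4, 103/5)
  seg 8: left by d4 = 12/5 → (1187/20, 103/5)

d5 = 13/4
d6 = 77/5
d7 = -3/5
d8 = 82/15
d9 = 65
endpoint = (1187/20, 103/5)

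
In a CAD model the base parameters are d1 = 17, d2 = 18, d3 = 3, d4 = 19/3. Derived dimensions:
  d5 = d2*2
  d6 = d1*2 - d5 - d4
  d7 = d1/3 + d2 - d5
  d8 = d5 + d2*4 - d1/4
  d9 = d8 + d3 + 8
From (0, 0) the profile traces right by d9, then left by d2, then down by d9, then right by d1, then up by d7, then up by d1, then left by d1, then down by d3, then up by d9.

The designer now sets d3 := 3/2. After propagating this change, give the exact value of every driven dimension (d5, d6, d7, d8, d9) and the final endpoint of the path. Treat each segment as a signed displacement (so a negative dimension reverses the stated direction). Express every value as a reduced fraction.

Apply edit: d3 := 3/2
  d5 = d2*2 = 36
  d6 = d1*2 - d5 - d4 = -25/3
  d7 = d1/3 + d2 - d5 = -37/3
  d8 = d5 + d2*4 - d1/4 = 415/4
  d9 = d8 + d3 + 8 = 453/4
Walk from origin (0, 0):
  seg 1: right by d9 = 453/4 → (453/4, 0)
  seg 2: left by d2 = 18 → (381/4, 0)
  seg 3: down by d9 = 453/4 → (381/4, -453/4)
  seg 4: right by d1 = 17 → (449/4, -453/4)
  seg 5: up by d7 = -37/3 → (449/4, -1507/12)
  seg 6: up by d1 = 17 → (449/4, -1303/12)
  seg 7: left by d1 = 17 → (381/4, -1303/12)
  seg 8: down by d3 = 3/2 → (381/4, -1321/12)
  seg 9: up by d9 = 453/4 → (381/4, 19/6)

d5 = 36
d6 = -25/3
d7 = -37/3
d8 = 415/4
d9 = 453/4
endpoint = (381/4, 19/6)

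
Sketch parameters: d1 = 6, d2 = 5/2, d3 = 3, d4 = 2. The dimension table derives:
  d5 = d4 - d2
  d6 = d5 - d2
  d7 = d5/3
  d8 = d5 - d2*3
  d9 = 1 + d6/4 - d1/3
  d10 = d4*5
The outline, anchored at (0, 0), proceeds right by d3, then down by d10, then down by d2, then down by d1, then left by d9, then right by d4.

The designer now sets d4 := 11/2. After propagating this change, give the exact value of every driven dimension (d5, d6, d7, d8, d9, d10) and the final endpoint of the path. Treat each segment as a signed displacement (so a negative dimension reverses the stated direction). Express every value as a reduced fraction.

Apply edit: d4 := 11/2
  d5 = d4 - d2 = 3
  d6 = d5 - d2 = 1/2
  d7 = d5/3 = 1
  d8 = d5 - d2*3 = -9/2
  d9 = 1 + d6/4 - d1/3 = -7/8
  d10 = d4*5 = 55/2
Walk from origin (0, 0):
  seg 1: right by d3 = 3 → (3, 0)
  seg 2: down by d10 = 55/2 → (3, -55/2)
  seg 3: down by d2 = 5/2 → (3, -30)
  seg 4: down by d1 = 6 → (3, -36)
  seg 5: left by d9 = -7/8 → (31/8, -36)
  seg 6: right by d4 = 11/2 → (75/8, -36)

d5 = 3
d6 = 1/2
d7 = 1
d8 = -9/2
d9 = -7/8
d10 = 55/2
endpoint = (75/8, -36)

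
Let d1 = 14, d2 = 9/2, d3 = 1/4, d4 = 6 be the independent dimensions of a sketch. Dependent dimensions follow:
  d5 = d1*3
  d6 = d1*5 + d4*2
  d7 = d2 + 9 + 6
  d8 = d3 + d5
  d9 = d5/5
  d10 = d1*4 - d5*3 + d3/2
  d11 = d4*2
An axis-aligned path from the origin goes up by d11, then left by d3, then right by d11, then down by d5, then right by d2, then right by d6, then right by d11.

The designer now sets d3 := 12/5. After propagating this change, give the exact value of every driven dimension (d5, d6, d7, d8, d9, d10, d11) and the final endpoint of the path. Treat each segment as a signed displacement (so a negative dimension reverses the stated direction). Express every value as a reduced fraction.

d5 = 42
d6 = 82
d7 = 39/2
d8 = 222/5
d9 = 42/5
d10 = -344/5
d11 = 12
endpoint = (1081/10, -30)

Apply edit: d3 := 12/5
  d5 = d1*3 = 42
  d6 = d1*5 + d4*2 = 82
  d7 = d2 + 9 + 6 = 39/2
  d8 = d3 + d5 = 222/5
  d9 = d5/5 = 42/5
  d10 = d1*4 - d5*3 + d3/2 = -344/5
  d11 = d4*2 = 12
Walk from origin (0, 0):
  seg 1: up by d11 = 12 → (0, 12)
  seg 2: left by d3 = 12/5 → (-12/5, 12)
  seg 3: right by d11 = 12 → (48/5, 12)
  seg 4: down by d5 = 42 → (48/5, -30)
  seg 5: right by d2 = 9/2 → (141/10, -30)
  seg 6: right by d6 = 82 → (961/10, -30)
  seg 7: right by d11 = 12 → (1081/10, -30)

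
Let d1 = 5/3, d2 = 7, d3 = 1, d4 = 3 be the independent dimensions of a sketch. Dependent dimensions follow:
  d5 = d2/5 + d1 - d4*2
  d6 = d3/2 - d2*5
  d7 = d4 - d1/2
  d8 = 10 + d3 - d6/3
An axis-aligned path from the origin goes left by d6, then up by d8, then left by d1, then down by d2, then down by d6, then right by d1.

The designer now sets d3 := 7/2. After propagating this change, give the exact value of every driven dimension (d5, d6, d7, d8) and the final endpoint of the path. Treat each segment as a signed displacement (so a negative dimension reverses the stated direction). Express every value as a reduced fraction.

Apply edit: d3 := 7/2
  d5 = d2/5 + d1 - d4*2 = -44/15
  d6 = d3/2 - d2*5 = -133/4
  d7 = d4 - d1/2 = 13/6
  d8 = 10 + d3 - d6/3 = 295/12
Walk from origin (0, 0):
  seg 1: left by d6 = -133/4 → (133/4, 0)
  seg 2: up by d8 = 295/12 → (133/4, 295/12)
  seg 3: left by d1 = 5/3 → (379/12, 295/12)
  seg 4: down by d2 = 7 → (379/12, 211/12)
  seg 5: down by d6 = -133/4 → (379/12, 305/6)
  seg 6: right by d1 = 5/3 → (133/4, 305/6)

d5 = -44/15
d6 = -133/4
d7 = 13/6
d8 = 295/12
endpoint = (133/4, 305/6)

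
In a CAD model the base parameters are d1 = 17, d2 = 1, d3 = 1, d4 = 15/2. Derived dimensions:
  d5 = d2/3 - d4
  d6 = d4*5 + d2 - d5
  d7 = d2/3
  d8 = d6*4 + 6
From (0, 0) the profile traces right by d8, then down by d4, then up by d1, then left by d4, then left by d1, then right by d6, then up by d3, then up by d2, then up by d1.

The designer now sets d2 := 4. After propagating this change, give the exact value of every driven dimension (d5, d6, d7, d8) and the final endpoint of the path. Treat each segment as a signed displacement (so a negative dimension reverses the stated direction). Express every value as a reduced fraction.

d5 = -37/6
d6 = 143/3
d7 = 4/3
d8 = 590/3
endpoint = (1319/6, 63/2)

Apply edit: d2 := 4
  d5 = d2/3 - d4 = -37/6
  d6 = d4*5 + d2 - d5 = 143/3
  d7 = d2/3 = 4/3
  d8 = d6*4 + 6 = 590/3
Walk from origin (0, 0):
  seg 1: right by d8 = 590/3 → (590/3, 0)
  seg 2: down by d4 = 15/2 → (590/3, -15/2)
  seg 3: up by d1 = 17 → (590/3, 19/2)
  seg 4: left by d4 = 15/2 → (1135/6, 19/2)
  seg 5: left by d1 = 17 → (1033/6, 19/2)
  seg 6: right by d6 = 143/3 → (1319/6, 19/2)
  seg 7: up by d3 = 1 → (1319/6, 21/2)
  seg 8: up by d2 = 4 → (1319/6, 29/2)
  seg 9: up by d1 = 17 → (1319/6, 63/2)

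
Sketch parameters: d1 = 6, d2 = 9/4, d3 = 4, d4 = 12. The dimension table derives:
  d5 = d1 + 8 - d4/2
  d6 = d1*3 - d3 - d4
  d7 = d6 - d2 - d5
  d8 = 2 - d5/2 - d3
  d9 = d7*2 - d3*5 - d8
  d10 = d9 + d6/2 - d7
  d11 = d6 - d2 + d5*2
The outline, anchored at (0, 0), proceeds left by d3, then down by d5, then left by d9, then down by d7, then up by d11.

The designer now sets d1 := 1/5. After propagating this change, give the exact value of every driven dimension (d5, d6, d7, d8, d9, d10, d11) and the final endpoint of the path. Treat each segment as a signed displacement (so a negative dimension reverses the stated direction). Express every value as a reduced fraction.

d5 = 11/5
d6 = -77/5
d7 = -397/20
d8 = -31/10
d9 = -283/5
d10 = -889/20
d11 = -53/4
endpoint = (263/5, 22/5)

Apply edit: d1 := 1/5
  d5 = d1 + 8 - d4/2 = 11/5
  d6 = d1*3 - d3 - d4 = -77/5
  d7 = d6 - d2 - d5 = -397/20
  d8 = 2 - d5/2 - d3 = -31/10
  d9 = d7*2 - d3*5 - d8 = -283/5
  d10 = d9 + d6/2 - d7 = -889/20
  d11 = d6 - d2 + d5*2 = -53/4
Walk from origin (0, 0):
  seg 1: left by d3 = 4 → (-4, 0)
  seg 2: down by d5 = 11/5 → (-4, -11/5)
  seg 3: left by d9 = -283/5 → (263/5, -11/5)
  seg 4: down by d7 = -397/20 → (263/5, 353/20)
  seg 5: up by d11 = -53/4 → (263/5, 22/5)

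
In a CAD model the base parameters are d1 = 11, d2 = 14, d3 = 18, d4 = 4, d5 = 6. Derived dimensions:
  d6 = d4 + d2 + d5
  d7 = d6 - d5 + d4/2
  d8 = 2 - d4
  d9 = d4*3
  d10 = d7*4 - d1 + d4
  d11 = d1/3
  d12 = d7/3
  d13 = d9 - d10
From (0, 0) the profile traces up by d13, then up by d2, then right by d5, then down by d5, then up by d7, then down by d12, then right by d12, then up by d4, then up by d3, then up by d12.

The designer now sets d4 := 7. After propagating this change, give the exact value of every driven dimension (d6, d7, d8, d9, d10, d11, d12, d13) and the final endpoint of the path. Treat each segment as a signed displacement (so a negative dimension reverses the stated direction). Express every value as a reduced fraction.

d6 = 27
d7 = 49/2
d8 = -5
d9 = 21
d10 = 94
d11 = 11/3
d12 = 49/6
d13 = -73
endpoint = (85/6, -31/2)

Apply edit: d4 := 7
  d6 = d4 + d2 + d5 = 27
  d7 = d6 - d5 + d4/2 = 49/2
  d8 = 2 - d4 = -5
  d9 = d4*3 = 21
  d10 = d7*4 - d1 + d4 = 94
  d11 = d1/3 = 11/3
  d12 = d7/3 = 49/6
  d13 = d9 - d10 = -73
Walk from origin (0, 0):
  seg 1: up by d13 = -73 → (0, -73)
  seg 2: up by d2 = 14 → (0, -59)
  seg 3: right by d5 = 6 → (6, -59)
  seg 4: down by d5 = 6 → (6, -65)
  seg 5: up by d7 = 49/2 → (6, -81/2)
  seg 6: down by d12 = 49/6 → (6, -146/3)
  seg 7: right by d12 = 49/6 → (85/6, -146/3)
  seg 8: up by d4 = 7 → (85/6, -125/3)
  seg 9: up by d3 = 18 → (85/6, -71/3)
  seg 10: up by d12 = 49/6 → (85/6, -31/2)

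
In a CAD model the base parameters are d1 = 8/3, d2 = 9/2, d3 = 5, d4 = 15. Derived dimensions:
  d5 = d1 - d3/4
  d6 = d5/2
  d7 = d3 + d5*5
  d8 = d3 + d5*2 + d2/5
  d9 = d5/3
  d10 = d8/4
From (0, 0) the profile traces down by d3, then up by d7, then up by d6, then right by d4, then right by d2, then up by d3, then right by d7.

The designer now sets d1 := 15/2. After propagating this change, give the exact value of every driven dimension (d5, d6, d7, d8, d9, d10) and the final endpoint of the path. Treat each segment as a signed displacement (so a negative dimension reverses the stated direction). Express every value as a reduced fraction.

d5 = 25/4
d6 = 25/8
d7 = 145/4
d8 = 92/5
d9 = 25/12
d10 = 23/5
endpoint = (223/4, 315/8)

Apply edit: d1 := 15/2
  d5 = d1 - d3/4 = 25/4
  d6 = d5/2 = 25/8
  d7 = d3 + d5*5 = 145/4
  d8 = d3 + d5*2 + d2/5 = 92/5
  d9 = d5/3 = 25/12
  d10 = d8/4 = 23/5
Walk from origin (0, 0):
  seg 1: down by d3 = 5 → (0, -5)
  seg 2: up by d7 = 145/4 → (0, 125/4)
  seg 3: up by d6 = 25/8 → (0, 275/8)
  seg 4: right by d4 = 15 → (15, 275/8)
  seg 5: right by d2 = 9/2 → (39/2, 275/8)
  seg 6: up by d3 = 5 → (39/2, 315/8)
  seg 7: right by d7 = 145/4 → (223/4, 315/8)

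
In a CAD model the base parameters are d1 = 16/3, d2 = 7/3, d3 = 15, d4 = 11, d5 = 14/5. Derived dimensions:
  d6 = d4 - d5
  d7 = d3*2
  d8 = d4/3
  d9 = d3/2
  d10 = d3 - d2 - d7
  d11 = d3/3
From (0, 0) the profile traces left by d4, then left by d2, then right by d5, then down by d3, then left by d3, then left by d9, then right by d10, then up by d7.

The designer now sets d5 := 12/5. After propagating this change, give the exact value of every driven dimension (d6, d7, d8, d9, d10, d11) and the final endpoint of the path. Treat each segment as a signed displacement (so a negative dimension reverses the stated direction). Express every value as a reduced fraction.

Apply edit: d5 := 12/5
  d6 = d4 - d5 = 43/5
  d7 = d3*2 = 30
  d8 = d4/3 = 11/3
  d9 = d3/2 = 15/2
  d10 = d3 - d2 - d7 = -52/3
  d11 = d3/3 = 5
Walk from origin (0, 0):
  seg 1: left by d4 = 11 → (-11, 0)
  seg 2: left by d2 = 7/3 → (-40/3, 0)
  seg 3: right by d5 = 12/5 → (-164/15, 0)
  seg 4: down by d3 = 15 → (-164/15, -15)
  seg 5: left by d3 = 15 → (-389/15, -15)
  seg 6: left by d9 = 15/2 → (-1003/30, -15)
  seg 7: right by d10 = -52/3 → (-1523/30, -15)
  seg 8: up by d7 = 30 → (-1523/30, 15)

d6 = 43/5
d7 = 30
d8 = 11/3
d9 = 15/2
d10 = -52/3
d11 = 5
endpoint = (-1523/30, 15)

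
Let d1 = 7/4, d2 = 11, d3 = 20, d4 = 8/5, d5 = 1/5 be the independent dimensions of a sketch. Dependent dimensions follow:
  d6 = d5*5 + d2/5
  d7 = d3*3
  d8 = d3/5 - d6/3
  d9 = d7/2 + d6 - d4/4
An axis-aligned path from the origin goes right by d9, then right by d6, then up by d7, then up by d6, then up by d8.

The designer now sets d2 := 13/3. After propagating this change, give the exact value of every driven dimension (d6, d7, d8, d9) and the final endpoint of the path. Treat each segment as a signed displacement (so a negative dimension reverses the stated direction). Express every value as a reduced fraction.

Apply edit: d2 := 13/3
  d6 = d5*5 + d2/5 = 28/15
  d7 = d3*3 = 60
  d8 = d3/5 - d6/3 = 152/45
  d9 = d7/2 + d6 - d4/4 = 472/15
Walk from origin (0, 0):
  seg 1: right by d9 = 472/15 → (472/15, 0)
  seg 2: right by d6 = 28/15 → (100/3, 0)
  seg 3: up by d7 = 60 → (100/3, 60)
  seg 4: up by d6 = 28/15 → (100/3, 928/15)
  seg 5: up by d8 = 152/45 → (100/3, 2936/45)

d6 = 28/15
d7 = 60
d8 = 152/45
d9 = 472/15
endpoint = (100/3, 2936/45)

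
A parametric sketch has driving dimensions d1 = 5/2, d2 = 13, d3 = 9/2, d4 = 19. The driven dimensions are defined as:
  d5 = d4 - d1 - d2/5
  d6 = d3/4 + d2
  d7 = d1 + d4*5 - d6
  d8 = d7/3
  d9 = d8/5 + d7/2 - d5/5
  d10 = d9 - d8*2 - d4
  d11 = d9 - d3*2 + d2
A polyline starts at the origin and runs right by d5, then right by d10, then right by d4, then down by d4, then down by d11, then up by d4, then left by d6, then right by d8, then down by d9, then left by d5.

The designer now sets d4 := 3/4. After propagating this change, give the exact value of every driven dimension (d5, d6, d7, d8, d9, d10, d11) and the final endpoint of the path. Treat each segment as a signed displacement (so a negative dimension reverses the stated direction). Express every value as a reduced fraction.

d5 = -87/20
d6 = 113/8
d7 = -63/8
d8 = -21/8
d9 = -1437/400
d10 = 363/400
d11 = 163/400
endpoint = (-6037/400, 637/200)

Apply edit: d4 := 3/4
  d5 = d4 - d1 - d2/5 = -87/20
  d6 = d3/4 + d2 = 113/8
  d7 = d1 + d4*5 - d6 = -63/8
  d8 = d7/3 = -21/8
  d9 = d8/5 + d7/2 - d5/5 = -1437/400
  d10 = d9 - d8*2 - d4 = 363/400
  d11 = d9 - d3*2 + d2 = 163/400
Walk from origin (0, 0):
  seg 1: right by d5 = -87/20 → (-87/20, 0)
  seg 2: right by d10 = 363/400 → (-1377/400, 0)
  seg 3: right by d4 = 3/4 → (-1077/400, 0)
  seg 4: down by d4 = 3/4 → (-1077/400, -3/4)
  seg 5: down by d11 = 163/400 → (-1077/400, -463/400)
  seg 6: up by d4 = 3/4 → (-1077/400, -163/400)
  seg 7: left by d6 = 113/8 → (-6727/400, -163/400)
  seg 8: right by d8 = -21/8 → (-7777/400, -163/400)
  seg 9: down by d9 = -1437/400 → (-7777/400, 637/200)
  seg 10: left by d5 = -87/20 → (-6037/400, 637/200)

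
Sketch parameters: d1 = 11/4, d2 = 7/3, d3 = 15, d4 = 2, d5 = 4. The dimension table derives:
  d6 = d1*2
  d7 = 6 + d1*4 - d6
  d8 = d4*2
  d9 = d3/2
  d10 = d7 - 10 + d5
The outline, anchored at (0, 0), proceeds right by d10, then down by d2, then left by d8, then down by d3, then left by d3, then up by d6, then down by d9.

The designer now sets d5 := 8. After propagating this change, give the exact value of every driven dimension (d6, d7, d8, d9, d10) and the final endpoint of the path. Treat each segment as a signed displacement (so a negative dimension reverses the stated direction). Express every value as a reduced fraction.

d6 = 11/2
d7 = 23/2
d8 = 4
d9 = 15/2
d10 = 19/2
endpoint = (-19/2, -58/3)

Apply edit: d5 := 8
  d6 = d1*2 = 11/2
  d7 = 6 + d1*4 - d6 = 23/2
  d8 = d4*2 = 4
  d9 = d3/2 = 15/2
  d10 = d7 - 10 + d5 = 19/2
Walk from origin (0, 0):
  seg 1: right by d10 = 19/2 → (19/2, 0)
  seg 2: down by d2 = 7/3 → (19/2, -7/3)
  seg 3: left by d8 = 4 → (11/2, -7/3)
  seg 4: down by d3 = 15 → (11/2, -52/3)
  seg 5: left by d3 = 15 → (-19/2, -52/3)
  seg 6: up by d6 = 11/2 → (-19/2, -71/6)
  seg 7: down by d9 = 15/2 → (-19/2, -58/3)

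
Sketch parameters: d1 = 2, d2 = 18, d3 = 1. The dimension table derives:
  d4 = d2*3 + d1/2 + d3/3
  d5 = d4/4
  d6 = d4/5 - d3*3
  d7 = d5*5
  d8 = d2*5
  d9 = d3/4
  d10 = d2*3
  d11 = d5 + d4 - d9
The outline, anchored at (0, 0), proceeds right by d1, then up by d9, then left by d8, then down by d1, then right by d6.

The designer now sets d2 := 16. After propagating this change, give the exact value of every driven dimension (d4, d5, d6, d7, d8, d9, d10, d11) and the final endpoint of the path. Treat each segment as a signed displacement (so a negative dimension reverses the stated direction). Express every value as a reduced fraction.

Apply edit: d2 := 16
  d4 = d2*3 + d1/2 + d3/3 = 148/3
  d5 = d4/4 = 37/3
  d6 = d4/5 - d3*3 = 103/15
  d7 = d5*5 = 185/3
  d8 = d2*5 = 80
  d9 = d3/4 = 1/4
  d10 = d2*3 = 48
  d11 = d5 + d4 - d9 = 737/12
Walk from origin (0, 0):
  seg 1: right by d1 = 2 → (2, 0)
  seg 2: up by d9 = 1/4 → (2, 1/4)
  seg 3: left by d8 = 80 → (-78, 1/4)
  seg 4: down by d1 = 2 → (-78, -7/4)
  seg 5: right by d6 = 103/15 → (-1067/15, -7/4)

d4 = 148/3
d5 = 37/3
d6 = 103/15
d7 = 185/3
d8 = 80
d9 = 1/4
d10 = 48
d11 = 737/12
endpoint = (-1067/15, -7/4)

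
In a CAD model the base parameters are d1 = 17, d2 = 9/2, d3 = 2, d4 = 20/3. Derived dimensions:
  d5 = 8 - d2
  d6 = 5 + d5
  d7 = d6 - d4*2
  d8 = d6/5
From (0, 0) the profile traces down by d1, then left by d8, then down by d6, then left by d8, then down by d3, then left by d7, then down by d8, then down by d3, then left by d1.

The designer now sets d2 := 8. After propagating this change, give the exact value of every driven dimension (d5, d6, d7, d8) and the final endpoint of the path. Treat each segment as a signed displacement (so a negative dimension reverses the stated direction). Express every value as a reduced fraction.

Apply edit: d2 := 8
  d5 = 8 - d2 = 0
  d6 = 5 + d5 = 5
  d7 = d6 - d4*2 = -25/3
  d8 = d6/5 = 1
Walk from origin (0, 0):
  seg 1: down by d1 = 17 → (0, -17)
  seg 2: left by d8 = 1 → (-1, -17)
  seg 3: down by d6 = 5 → (-1, -22)
  seg 4: left by d8 = 1 → (-2, -22)
  seg 5: down by d3 = 2 → (-2, -24)
  seg 6: left by d7 = -25/3 → (19/3, -24)
  seg 7: down by d8 = 1 → (19/3, -25)
  seg 8: down by d3 = 2 → (19/3, -27)
  seg 9: left by d1 = 17 → (-32/3, -27)

d5 = 0
d6 = 5
d7 = -25/3
d8 = 1
endpoint = (-32/3, -27)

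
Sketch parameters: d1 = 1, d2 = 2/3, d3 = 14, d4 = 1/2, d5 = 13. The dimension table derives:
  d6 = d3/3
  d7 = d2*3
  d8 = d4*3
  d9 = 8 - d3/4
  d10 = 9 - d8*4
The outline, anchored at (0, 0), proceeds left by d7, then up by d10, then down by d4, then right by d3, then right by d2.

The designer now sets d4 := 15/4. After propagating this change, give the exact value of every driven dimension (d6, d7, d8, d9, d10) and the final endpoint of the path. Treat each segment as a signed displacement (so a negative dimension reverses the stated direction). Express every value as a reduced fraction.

Apply edit: d4 := 15/4
  d6 = d3/3 = 14/3
  d7 = d2*3 = 2
  d8 = d4*3 = 45/4
  d9 = 8 - d3/4 = 9/2
  d10 = 9 - d8*4 = -36
Walk from origin (0, 0):
  seg 1: left by d7 = 2 → (-2, 0)
  seg 2: up by d10 = -36 → (-2, -36)
  seg 3: down by d4 = 15/4 → (-2, -159/4)
  seg 4: right by d3 = 14 → (12, -159/4)
  seg 5: right by d2 = 2/3 → (38/3, -159/4)

d6 = 14/3
d7 = 2
d8 = 45/4
d9 = 9/2
d10 = -36
endpoint = (38/3, -159/4)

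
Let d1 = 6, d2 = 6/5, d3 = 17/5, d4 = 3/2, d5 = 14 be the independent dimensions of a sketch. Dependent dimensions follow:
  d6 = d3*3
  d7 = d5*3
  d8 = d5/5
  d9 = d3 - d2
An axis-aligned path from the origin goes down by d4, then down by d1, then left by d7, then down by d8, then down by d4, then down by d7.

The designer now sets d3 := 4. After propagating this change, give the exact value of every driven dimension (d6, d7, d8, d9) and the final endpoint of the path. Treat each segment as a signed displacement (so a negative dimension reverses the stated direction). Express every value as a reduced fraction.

d6 = 12
d7 = 42
d8 = 14/5
d9 = 14/5
endpoint = (-42, -269/5)

Apply edit: d3 := 4
  d6 = d3*3 = 12
  d7 = d5*3 = 42
  d8 = d5/5 = 14/5
  d9 = d3 - d2 = 14/5
Walk from origin (0, 0):
  seg 1: down by d4 = 3/2 → (0, -3/2)
  seg 2: down by d1 = 6 → (0, -15/2)
  seg 3: left by d7 = 42 → (-42, -15/2)
  seg 4: down by d8 = 14/5 → (-42, -103/10)
  seg 5: down by d4 = 3/2 → (-42, -59/5)
  seg 6: down by d7 = 42 → (-42, -269/5)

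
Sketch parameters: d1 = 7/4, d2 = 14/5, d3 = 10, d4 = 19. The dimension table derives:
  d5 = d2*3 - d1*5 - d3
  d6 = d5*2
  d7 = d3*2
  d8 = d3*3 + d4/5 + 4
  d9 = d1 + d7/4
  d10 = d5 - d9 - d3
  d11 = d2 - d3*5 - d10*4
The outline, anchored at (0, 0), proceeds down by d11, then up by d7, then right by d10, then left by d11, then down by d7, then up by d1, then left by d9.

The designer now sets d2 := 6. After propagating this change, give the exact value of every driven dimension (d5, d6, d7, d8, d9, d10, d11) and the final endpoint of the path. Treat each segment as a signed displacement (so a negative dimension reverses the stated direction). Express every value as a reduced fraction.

Apply edit: d2 := 6
  d5 = d2*3 - d1*5 - d3 = -3/4
  d6 = d5*2 = -3/2
  d7 = d3*2 = 20
  d8 = d3*3 + d4/5 + 4 = 189/5
  d9 = d1 + d7/4 = 27/4
  d10 = d5 - d9 - d3 = -35/2
  d11 = d2 - d3*5 - d10*4 = 26
Walk from origin (0, 0):
  seg 1: down by d11 = 26 → (0, -26)
  seg 2: up by d7 = 20 → (0, -6)
  seg 3: right by d10 = -35/2 → (-35/2, -6)
  seg 4: left by d11 = 26 → (-87/2, -6)
  seg 5: down by d7 = 20 → (-87/2, -26)
  seg 6: up by d1 = 7/4 → (-87/2, -97/4)
  seg 7: left by d9 = 27/4 → (-201/4, -97/4)

d5 = -3/4
d6 = -3/2
d7 = 20
d8 = 189/5
d9 = 27/4
d10 = -35/2
d11 = 26
endpoint = (-201/4, -97/4)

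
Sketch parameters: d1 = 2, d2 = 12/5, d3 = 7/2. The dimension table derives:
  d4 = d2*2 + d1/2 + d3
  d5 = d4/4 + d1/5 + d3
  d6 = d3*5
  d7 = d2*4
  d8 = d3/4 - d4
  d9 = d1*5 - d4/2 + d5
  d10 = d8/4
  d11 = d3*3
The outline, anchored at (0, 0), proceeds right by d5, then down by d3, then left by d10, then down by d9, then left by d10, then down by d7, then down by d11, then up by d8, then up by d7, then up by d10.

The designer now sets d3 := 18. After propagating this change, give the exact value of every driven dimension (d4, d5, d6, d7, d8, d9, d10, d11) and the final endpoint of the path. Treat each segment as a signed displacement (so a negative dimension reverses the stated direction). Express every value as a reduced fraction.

d4 = 119/5
d5 = 487/20
d6 = 90
d7 = 48/5
d8 = -193/10
d9 = 449/20
d10 = -193/40
d11 = 54
endpoint = (34, -4743/40)

Apply edit: d3 := 18
  d4 = d2*2 + d1/2 + d3 = 119/5
  d5 = d4/4 + d1/5 + d3 = 487/20
  d6 = d3*5 = 90
  d7 = d2*4 = 48/5
  d8 = d3/4 - d4 = -193/10
  d9 = d1*5 - d4/2 + d5 = 449/20
  d10 = d8/4 = -193/40
  d11 = d3*3 = 54
Walk from origin (0, 0):
  seg 1: right by d5 = 487/20 → (487/20, 0)
  seg 2: down by d3 = 18 → (487/20, -18)
  seg 3: left by d10 = -193/40 → (1167/40, -18)
  seg 4: down by d9 = 449/20 → (1167/40, -809/20)
  seg 5: left by d10 = -193/40 → (34, -809/20)
  seg 6: down by d7 = 48/5 → (34, -1001/20)
  seg 7: down by d11 = 54 → (34, -2081/20)
  seg 8: up by d8 = -193/10 → (34, -2467/20)
  seg 9: up by d7 = 48/5 → (34, -455/4)
  seg 10: up by d10 = -193/40 → (34, -4743/40)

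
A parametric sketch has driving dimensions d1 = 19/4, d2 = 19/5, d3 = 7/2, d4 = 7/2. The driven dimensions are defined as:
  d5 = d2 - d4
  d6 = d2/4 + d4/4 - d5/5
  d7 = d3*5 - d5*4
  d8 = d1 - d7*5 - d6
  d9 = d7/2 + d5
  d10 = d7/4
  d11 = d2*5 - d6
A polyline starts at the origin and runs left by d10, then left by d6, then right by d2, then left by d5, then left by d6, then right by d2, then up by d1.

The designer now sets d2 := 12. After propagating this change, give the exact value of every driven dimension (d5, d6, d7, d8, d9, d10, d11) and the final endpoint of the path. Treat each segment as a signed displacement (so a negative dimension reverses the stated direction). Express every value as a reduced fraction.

Apply edit: d2 := 12
  d5 = d2 - d4 = 17/2
  d6 = d2/4 + d4/4 - d5/5 = 87/40
  d7 = d3*5 - d5*4 = -33/2
  d8 = d1 - d7*5 - d6 = 3403/40
  d9 = d7/2 + d5 = 1/4
  d10 = d7/4 = -33/8
  d11 = d2*5 - d6 = 2313/40
Walk from origin (0, 0):
  seg 1: left by d10 = -33/8 → (33/8, 0)
  seg 2: left by d6 = 87/40 → (39/20, 0)
  seg 3: right by d2 = 12 → (279/20, 0)
  seg 4: left by d5 = 17/2 → (109/20, 0)
  seg 5: left by d6 = 87/40 → (131/40, 0)
  seg 6: right by d2 = 12 → (611/40, 0)
  seg 7: up by d1 = 19/4 → (611/40, 19/4)

d5 = 17/2
d6 = 87/40
d7 = -33/2
d8 = 3403/40
d9 = 1/4
d10 = -33/8
d11 = 2313/40
endpoint = (611/40, 19/4)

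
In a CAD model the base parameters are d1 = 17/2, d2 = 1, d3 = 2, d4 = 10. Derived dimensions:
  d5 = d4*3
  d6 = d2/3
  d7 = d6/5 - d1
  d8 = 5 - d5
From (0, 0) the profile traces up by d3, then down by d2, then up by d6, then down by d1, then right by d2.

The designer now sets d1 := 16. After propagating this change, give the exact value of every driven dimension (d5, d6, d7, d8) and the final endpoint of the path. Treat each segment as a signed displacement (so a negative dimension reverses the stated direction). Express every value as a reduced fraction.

d5 = 30
d6 = 1/3
d7 = -239/15
d8 = -25
endpoint = (1, -44/3)

Apply edit: d1 := 16
  d5 = d4*3 = 30
  d6 = d2/3 = 1/3
  d7 = d6/5 - d1 = -239/15
  d8 = 5 - d5 = -25
Walk from origin (0, 0):
  seg 1: up by d3 = 2 → (0, 2)
  seg 2: down by d2 = 1 → (0, 1)
  seg 3: up by d6 = 1/3 → (0, 4/3)
  seg 4: down by d1 = 16 → (0, -44/3)
  seg 5: right by d2 = 1 → (1, -44/3)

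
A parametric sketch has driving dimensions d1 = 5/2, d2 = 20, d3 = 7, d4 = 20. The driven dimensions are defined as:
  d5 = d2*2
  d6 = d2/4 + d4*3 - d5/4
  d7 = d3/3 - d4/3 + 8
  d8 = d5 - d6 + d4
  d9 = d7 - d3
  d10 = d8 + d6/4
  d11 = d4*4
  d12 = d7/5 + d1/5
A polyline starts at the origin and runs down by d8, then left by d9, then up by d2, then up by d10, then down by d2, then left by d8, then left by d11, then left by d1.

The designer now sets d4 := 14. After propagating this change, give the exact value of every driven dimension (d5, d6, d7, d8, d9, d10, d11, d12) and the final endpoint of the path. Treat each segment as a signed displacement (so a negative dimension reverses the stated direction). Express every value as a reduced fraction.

Apply edit: d4 := 14
  d5 = d2*2 = 40
  d6 = d2/4 + d4*3 - d5/4 = 37
  d7 = d3/3 - d4/3 + 8 = 17/3
  d8 = d5 - d6 + d4 = 17
  d9 = d7 - d3 = -4/3
  d10 = d8 + d6/4 = 105/4
  d11 = d4*4 = 56
  d12 = d7/5 + d1/5 = 49/30
Walk from origin (0, 0):
  seg 1: down by d8 = 17 → (0, -17)
  seg 2: left by d9 = -4/3 → (4/3, -17)
  seg 3: up by d2 = 20 → (4/3, 3)
  seg 4: up by d10 = 105/4 → (4/3, 117/4)
  seg 5: down by d2 = 20 → (4/3, 37/4)
  seg 6: left by d8 = 17 → (-47/3, 37/4)
  seg 7: left by d11 = 56 → (-215/3, 37/4)
  seg 8: left by d1 = 5/2 → (-445/6, 37/4)

d5 = 40
d6 = 37
d7 = 17/3
d8 = 17
d9 = -4/3
d10 = 105/4
d11 = 56
d12 = 49/30
endpoint = (-445/6, 37/4)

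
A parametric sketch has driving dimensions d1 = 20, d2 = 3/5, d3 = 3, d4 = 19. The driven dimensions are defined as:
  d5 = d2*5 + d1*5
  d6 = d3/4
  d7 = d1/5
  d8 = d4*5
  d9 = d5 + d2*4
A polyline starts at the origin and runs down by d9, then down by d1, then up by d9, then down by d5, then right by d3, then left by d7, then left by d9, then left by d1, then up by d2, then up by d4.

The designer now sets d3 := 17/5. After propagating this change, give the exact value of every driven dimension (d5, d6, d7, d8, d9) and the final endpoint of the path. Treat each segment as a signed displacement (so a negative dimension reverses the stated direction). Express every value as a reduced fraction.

Apply edit: d3 := 17/5
  d5 = d2*5 + d1*5 = 103
  d6 = d3/4 = 17/20
  d7 = d1/5 = 4
  d8 = d4*5 = 95
  d9 = d5 + d2*4 = 527/5
Walk from origin (0, 0):
  seg 1: down by d9 = 527/5 → (0, -527/5)
  seg 2: down by d1 = 20 → (0, -627/5)
  seg 3: up by d9 = 527/5 → (0, -20)
  seg 4: down by d5 = 103 → (0, -123)
  seg 5: right by d3 = 17/5 → (17/5, -123)
  seg 6: left by d7 = 4 → (-3/5, -123)
  seg 7: left by d9 = 527/5 → (-106, -123)
  seg 8: left by d1 = 20 → (-126, -123)
  seg 9: up by d2 = 3/5 → (-126, -612/5)
  seg 10: up by d4 = 19 → (-126, -517/5)

d5 = 103
d6 = 17/20
d7 = 4
d8 = 95
d9 = 527/5
endpoint = (-126, -517/5)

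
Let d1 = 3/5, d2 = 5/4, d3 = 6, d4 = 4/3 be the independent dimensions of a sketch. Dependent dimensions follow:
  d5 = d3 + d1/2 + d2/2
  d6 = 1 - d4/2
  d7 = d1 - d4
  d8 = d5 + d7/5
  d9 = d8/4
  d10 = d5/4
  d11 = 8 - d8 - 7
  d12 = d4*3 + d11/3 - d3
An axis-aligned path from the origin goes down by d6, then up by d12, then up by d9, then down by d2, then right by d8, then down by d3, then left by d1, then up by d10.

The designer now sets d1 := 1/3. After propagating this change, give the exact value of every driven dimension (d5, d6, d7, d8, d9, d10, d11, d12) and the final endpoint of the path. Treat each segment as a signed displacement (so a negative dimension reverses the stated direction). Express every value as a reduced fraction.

Apply edit: d1 := 1/3
  d5 = d3 + d1/2 + d2/2 = 163/24
  d6 = 1 - d4/2 = 1/3
  d7 = d1 - d4 = -1
  d8 = d5 + d7/5 = 791/120
  d9 = d8/4 = 791/480
  d10 = d5/4 = 163/96
  d11 = 8 - d8 - 7 = -671/120
  d12 = d4*3 + d11/3 - d3 = -1391/360
Walk from origin (0, 0):
  seg 1: down by d6 = 1/3 → (0, -1/3)
  seg 2: up by d12 = -1391/360 → (0, -1511/360)
  seg 3: up by d9 = 791/480 → (0, -3671/1440)
  seg 4: down by d2 = 5/4 → (0, -5471/1440)
  seg 5: right by d8 = 791/120 → (791/120, -5471/1440)
  seg 6: down by d3 = 6 → (791/120, -14111/1440)
  seg 7: left by d1 = 1/3 → (751/120, -14111/1440)
  seg 8: up by d10 = 163/96 → (751/120, -5833/720)

d5 = 163/24
d6 = 1/3
d7 = -1
d8 = 791/120
d9 = 791/480
d10 = 163/96
d11 = -671/120
d12 = -1391/360
endpoint = (751/120, -5833/720)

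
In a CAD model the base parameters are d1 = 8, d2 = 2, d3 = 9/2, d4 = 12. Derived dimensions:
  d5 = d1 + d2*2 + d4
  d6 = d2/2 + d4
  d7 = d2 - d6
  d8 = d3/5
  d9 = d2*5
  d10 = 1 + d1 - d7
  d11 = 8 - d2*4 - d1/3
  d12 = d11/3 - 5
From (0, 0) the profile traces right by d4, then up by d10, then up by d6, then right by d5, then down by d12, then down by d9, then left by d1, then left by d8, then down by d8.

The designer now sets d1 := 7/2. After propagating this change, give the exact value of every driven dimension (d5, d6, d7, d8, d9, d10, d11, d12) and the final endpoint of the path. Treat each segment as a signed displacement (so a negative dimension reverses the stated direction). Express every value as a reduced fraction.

Apply edit: d1 := 7/2
  d5 = d1 + d2*2 + d4 = 39/2
  d6 = d2/2 + d4 = 13
  d7 = d2 - d6 = -11
  d8 = d3/5 = 9/10
  d9 = d2*5 = 10
  d10 = 1 + d1 - d7 = 31/2
  d11 = 8 - d2*4 - d1/3 = -7/6
  d12 = d11/3 - 5 = -97/18
Walk from origin (0, 0):
  seg 1: right by d4 = 12 → (12, 0)
  seg 2: up by d10 = 31/2 → (12, 31/2)
  seg 3: up by d6 = 13 → (12, 57/2)
  seg 4: right by d5 = 39/2 → (63/2, 57/2)
  seg 5: down by d12 = -97/18 → (63/2, 305/9)
  seg 6: down by d9 = 10 → (63/2, 215/9)
  seg 7: left by d1 = 7/2 → (28, 215/9)
  seg 8: left by d8 = 9/10 → (271/10, 215/9)
  seg 9: down by d8 = 9/10 → (271/10, 2069/90)

d5 = 39/2
d6 = 13
d7 = -11
d8 = 9/10
d9 = 10
d10 = 31/2
d11 = -7/6
d12 = -97/18
endpoint = (271/10, 2069/90)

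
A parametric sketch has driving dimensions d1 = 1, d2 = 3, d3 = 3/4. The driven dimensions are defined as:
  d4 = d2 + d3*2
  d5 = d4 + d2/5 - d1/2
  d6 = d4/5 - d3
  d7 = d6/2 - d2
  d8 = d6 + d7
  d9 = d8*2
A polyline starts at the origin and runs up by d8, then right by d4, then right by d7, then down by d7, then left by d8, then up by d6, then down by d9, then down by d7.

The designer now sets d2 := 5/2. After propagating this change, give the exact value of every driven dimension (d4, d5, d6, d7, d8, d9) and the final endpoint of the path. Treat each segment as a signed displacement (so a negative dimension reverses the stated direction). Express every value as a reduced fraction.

d4 = 4
d5 = 4
d6 = 1/20
d7 = -99/40
d8 = -97/40
d9 = -97/20
endpoint = (79/20, 297/40)

Apply edit: d2 := 5/2
  d4 = d2 + d3*2 = 4
  d5 = d4 + d2/5 - d1/2 = 4
  d6 = d4/5 - d3 = 1/20
  d7 = d6/2 - d2 = -99/40
  d8 = d6 + d7 = -97/40
  d9 = d8*2 = -97/20
Walk from origin (0, 0):
  seg 1: up by d8 = -97/40 → (0, -97/40)
  seg 2: right by d4 = 4 → (4, -97/40)
  seg 3: right by d7 = -99/40 → (61/40, -97/40)
  seg 4: down by d7 = -99/40 → (61/40, 1/20)
  seg 5: left by d8 = -97/40 → (79/20, 1/20)
  seg 6: up by d6 = 1/20 → (79/20, 1/10)
  seg 7: down by d9 = -97/20 → (79/20, 99/20)
  seg 8: down by d7 = -99/40 → (79/20, 297/40)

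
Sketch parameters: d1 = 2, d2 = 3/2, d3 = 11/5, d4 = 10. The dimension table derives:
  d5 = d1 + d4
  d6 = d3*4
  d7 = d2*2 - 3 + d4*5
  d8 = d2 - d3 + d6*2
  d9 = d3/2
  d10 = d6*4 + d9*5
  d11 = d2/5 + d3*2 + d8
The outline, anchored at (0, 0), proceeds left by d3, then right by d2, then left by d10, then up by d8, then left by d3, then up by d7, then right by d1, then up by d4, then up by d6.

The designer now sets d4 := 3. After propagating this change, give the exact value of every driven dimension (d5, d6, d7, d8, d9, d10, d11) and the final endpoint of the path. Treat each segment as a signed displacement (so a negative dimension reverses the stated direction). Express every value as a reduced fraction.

d5 = 5
d6 = 44/5
d7 = 15
d8 = 169/10
d9 = 11/10
d10 = 407/10
d11 = 108/5
endpoint = (-208/5, 437/10)

Apply edit: d4 := 3
  d5 = d1 + d4 = 5
  d6 = d3*4 = 44/5
  d7 = d2*2 - 3 + d4*5 = 15
  d8 = d2 - d3 + d6*2 = 169/10
  d9 = d3/2 = 11/10
  d10 = d6*4 + d9*5 = 407/10
  d11 = d2/5 + d3*2 + d8 = 108/5
Walk from origin (0, 0):
  seg 1: left by d3 = 11/5 → (-11/5, 0)
  seg 2: right by d2 = 3/2 → (-7/10, 0)
  seg 3: left by d10 = 407/10 → (-207/5, 0)
  seg 4: up by d8 = 169/10 → (-207/5, 169/10)
  seg 5: left by d3 = 11/5 → (-218/5, 169/10)
  seg 6: up by d7 = 15 → (-218/5, 319/10)
  seg 7: right by d1 = 2 → (-208/5, 319/10)
  seg 8: up by d4 = 3 → (-208/5, 349/10)
  seg 9: up by d6 = 44/5 → (-208/5, 437/10)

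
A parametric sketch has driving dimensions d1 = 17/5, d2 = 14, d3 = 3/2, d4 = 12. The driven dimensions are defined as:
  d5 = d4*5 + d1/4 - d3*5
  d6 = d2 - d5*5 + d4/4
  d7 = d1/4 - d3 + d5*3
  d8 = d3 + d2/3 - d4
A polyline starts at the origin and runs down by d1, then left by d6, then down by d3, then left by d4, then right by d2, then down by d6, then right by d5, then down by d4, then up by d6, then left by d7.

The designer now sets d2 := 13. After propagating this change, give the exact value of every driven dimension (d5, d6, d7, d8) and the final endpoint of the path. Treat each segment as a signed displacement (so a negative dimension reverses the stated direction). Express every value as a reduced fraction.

Apply edit: d2 := 13
  d5 = d4*5 + d1/4 - d3*5 = 1067/20
  d6 = d2 - d5*5 + d4/4 = -1003/4
  d7 = d1/4 - d3 + d5*3 = 797/5
  d8 = d3 + d2/3 - d4 = -37/6
Walk from origin (0, 0):
  seg 1: down by d1 = 17/5 → (0, -17/5)
  seg 2: left by d6 = -1003/4 → (1003/4, -17/5)
  seg 3: down by d3 = 3/2 → (1003/4, -49/10)
  seg 4: left by d4 = 12 → (955/4, -49/10)
  seg 5: right by d2 = 13 → (1007/4, -49/10)
  seg 6: down by d6 = -1003/4 → (1007/4, 4917/20)
  seg 7: right by d5 = 1067/20 → (3051/10, 4917/20)
  seg 8: down by d4 = 12 → (3051/10, 4677/20)
  seg 9: up by d6 = -1003/4 → (3051/10, -169/10)
  seg 10: left by d7 = 797/5 → (1457/10, -169/10)

d5 = 1067/20
d6 = -1003/4
d7 = 797/5
d8 = -37/6
endpoint = (1457/10, -169/10)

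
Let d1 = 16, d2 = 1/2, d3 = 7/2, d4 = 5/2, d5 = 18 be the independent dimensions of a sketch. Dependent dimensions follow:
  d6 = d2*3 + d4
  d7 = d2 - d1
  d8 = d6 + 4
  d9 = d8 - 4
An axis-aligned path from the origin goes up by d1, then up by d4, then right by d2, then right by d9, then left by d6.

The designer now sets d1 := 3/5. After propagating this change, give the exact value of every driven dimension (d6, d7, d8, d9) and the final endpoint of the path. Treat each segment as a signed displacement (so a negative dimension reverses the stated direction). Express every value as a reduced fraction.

d6 = 4
d7 = -1/10
d8 = 8
d9 = 4
endpoint = (1/2, 31/10)

Apply edit: d1 := 3/5
  d6 = d2*3 + d4 = 4
  d7 = d2 - d1 = -1/10
  d8 = d6 + 4 = 8
  d9 = d8 - 4 = 4
Walk from origin (0, 0):
  seg 1: up by d1 = 3/5 → (0, 3/5)
  seg 2: up by d4 = 5/2 → (0, 31/10)
  seg 3: right by d2 = 1/2 → (1/2, 31/10)
  seg 4: right by d9 = 4 → (9/2, 31/10)
  seg 5: left by d6 = 4 → (1/2, 31/10)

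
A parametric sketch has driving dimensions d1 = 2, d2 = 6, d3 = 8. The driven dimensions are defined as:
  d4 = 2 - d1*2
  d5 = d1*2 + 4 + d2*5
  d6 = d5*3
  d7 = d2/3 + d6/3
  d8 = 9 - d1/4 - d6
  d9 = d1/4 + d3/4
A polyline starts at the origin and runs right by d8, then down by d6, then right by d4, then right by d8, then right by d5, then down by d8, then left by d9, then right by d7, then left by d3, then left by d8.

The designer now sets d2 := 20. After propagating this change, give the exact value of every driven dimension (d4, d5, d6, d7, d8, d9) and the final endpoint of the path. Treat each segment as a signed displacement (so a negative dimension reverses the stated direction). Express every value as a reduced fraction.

d4 = -2
d5 = 108
d6 = 324
d7 = 344/3
d8 = -631/2
d9 = 5/2
endpoint = (-316/3, -17/2)

Apply edit: d2 := 20
  d4 = 2 - d1*2 = -2
  d5 = d1*2 + 4 + d2*5 = 108
  d6 = d5*3 = 324
  d7 = d2/3 + d6/3 = 344/3
  d8 = 9 - d1/4 - d6 = -631/2
  d9 = d1/4 + d3/4 = 5/2
Walk from origin (0, 0):
  seg 1: right by d8 = -631/2 → (-631/2, 0)
  seg 2: down by d6 = 324 → (-631/2, -324)
  seg 3: right by d4 = -2 → (-635/2, -324)
  seg 4: right by d8 = -631/2 → (-633, -324)
  seg 5: right by d5 = 108 → (-525, -324)
  seg 6: down by d8 = -631/2 → (-525, -17/2)
  seg 7: left by d9 = 5/2 → (-1055/2, -17/2)
  seg 8: right by d7 = 344/3 → (-2477/6, -17/2)
  seg 9: left by d3 = 8 → (-2525/6, -17/2)
  seg 10: left by d8 = -631/2 → (-316/3, -17/2)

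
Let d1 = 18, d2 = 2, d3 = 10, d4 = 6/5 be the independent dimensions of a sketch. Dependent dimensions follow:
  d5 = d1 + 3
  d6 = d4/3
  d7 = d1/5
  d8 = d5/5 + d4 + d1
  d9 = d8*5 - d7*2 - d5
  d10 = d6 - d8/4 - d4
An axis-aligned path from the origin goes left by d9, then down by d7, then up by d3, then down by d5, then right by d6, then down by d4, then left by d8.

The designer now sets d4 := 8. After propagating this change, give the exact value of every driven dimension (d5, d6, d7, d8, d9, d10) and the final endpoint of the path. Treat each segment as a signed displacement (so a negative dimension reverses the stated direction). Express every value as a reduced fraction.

d5 = 21
d6 = 8/3
d7 = 18/5
d8 = 151/5
d9 = 614/5
d10 = -773/60
endpoint = (-451/3, -113/5)

Apply edit: d4 := 8
  d5 = d1 + 3 = 21
  d6 = d4/3 = 8/3
  d7 = d1/5 = 18/5
  d8 = d5/5 + d4 + d1 = 151/5
  d9 = d8*5 - d7*2 - d5 = 614/5
  d10 = d6 - d8/4 - d4 = -773/60
Walk from origin (0, 0):
  seg 1: left by d9 = 614/5 → (-614/5, 0)
  seg 2: down by d7 = 18/5 → (-614/5, -18/5)
  seg 3: up by d3 = 10 → (-614/5, 32/5)
  seg 4: down by d5 = 21 → (-614/5, -73/5)
  seg 5: right by d6 = 8/3 → (-1802/15, -73/5)
  seg 6: down by d4 = 8 → (-1802/15, -113/5)
  seg 7: left by d8 = 151/5 → (-451/3, -113/5)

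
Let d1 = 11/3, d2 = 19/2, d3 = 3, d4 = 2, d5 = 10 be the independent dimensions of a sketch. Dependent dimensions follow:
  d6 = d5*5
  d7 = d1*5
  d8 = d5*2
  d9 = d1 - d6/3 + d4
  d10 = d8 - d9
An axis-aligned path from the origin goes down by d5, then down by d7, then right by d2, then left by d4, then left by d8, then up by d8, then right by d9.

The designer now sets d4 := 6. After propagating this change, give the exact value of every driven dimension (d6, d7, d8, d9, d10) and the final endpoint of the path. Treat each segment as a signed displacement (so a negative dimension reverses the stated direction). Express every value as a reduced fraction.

Apply edit: d4 := 6
  d6 = d5*5 = 50
  d7 = d1*5 = 55/3
  d8 = d5*2 = 20
  d9 = d1 - d6/3 + d4 = -7
  d10 = d8 - d9 = 27
Walk from origin (0, 0):
  seg 1: down by d5 = 10 → (0, -10)
  seg 2: down by d7 = 55/3 → (0, -85/3)
  seg 3: right by d2 = 19/2 → (19/2, -85/3)
  seg 4: left by d4 = 6 → (7/2, -85/3)
  seg 5: left by d8 = 20 → (-33/2, -85/3)
  seg 6: up by d8 = 20 → (-33/2, -25/3)
  seg 7: right by d9 = -7 → (-47/2, -25/3)

d6 = 50
d7 = 55/3
d8 = 20
d9 = -7
d10 = 27
endpoint = (-47/2, -25/3)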